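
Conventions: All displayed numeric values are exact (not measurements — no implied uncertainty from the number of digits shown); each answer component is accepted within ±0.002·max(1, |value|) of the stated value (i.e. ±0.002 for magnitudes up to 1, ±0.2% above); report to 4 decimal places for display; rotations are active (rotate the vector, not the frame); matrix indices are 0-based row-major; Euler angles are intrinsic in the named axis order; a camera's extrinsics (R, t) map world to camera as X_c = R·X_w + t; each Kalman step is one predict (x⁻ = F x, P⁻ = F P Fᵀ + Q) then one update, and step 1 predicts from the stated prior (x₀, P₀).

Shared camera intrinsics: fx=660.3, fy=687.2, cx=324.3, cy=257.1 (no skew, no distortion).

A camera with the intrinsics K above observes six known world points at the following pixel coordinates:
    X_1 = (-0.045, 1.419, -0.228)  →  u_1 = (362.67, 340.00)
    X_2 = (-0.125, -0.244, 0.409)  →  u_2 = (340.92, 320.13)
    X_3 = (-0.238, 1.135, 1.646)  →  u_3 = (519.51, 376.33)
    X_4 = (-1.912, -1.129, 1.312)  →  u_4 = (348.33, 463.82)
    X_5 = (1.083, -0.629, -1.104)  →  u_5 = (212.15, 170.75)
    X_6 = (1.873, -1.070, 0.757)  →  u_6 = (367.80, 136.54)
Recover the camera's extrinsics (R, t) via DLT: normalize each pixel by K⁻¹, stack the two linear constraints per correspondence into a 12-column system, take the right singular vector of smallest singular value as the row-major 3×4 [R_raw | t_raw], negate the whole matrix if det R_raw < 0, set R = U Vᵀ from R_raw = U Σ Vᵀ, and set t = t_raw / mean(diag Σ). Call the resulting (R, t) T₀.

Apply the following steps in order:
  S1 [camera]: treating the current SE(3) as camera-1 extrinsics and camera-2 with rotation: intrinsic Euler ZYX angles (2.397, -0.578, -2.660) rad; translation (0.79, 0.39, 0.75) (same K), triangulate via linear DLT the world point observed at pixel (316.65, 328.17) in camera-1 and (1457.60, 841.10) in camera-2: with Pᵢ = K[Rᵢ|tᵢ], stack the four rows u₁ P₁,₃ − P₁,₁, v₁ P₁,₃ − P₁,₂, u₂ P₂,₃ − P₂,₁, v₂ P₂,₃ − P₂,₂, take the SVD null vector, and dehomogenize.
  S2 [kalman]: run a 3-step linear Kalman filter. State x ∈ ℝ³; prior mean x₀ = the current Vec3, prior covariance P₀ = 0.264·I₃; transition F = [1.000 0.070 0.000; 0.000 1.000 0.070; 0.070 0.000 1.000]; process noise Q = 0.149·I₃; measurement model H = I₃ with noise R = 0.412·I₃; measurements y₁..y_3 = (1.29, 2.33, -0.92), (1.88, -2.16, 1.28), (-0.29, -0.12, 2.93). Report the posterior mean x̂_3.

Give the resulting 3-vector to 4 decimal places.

result = (0.5585, -0.1797, 1.5352)

source (pnp_recover): camera pose = R=[0.1815 0.4084 0.8946; -0.9831 0.0976 0.1549; -0.0241 -0.9076 0.4192], t=(-0.0700, 0.4700, 6.5001)
after S1 (triangulate): (-0.1623, 0.2815, -0.0977)
after S2 (kf_track): (0.5585, -0.1797, 1.5352)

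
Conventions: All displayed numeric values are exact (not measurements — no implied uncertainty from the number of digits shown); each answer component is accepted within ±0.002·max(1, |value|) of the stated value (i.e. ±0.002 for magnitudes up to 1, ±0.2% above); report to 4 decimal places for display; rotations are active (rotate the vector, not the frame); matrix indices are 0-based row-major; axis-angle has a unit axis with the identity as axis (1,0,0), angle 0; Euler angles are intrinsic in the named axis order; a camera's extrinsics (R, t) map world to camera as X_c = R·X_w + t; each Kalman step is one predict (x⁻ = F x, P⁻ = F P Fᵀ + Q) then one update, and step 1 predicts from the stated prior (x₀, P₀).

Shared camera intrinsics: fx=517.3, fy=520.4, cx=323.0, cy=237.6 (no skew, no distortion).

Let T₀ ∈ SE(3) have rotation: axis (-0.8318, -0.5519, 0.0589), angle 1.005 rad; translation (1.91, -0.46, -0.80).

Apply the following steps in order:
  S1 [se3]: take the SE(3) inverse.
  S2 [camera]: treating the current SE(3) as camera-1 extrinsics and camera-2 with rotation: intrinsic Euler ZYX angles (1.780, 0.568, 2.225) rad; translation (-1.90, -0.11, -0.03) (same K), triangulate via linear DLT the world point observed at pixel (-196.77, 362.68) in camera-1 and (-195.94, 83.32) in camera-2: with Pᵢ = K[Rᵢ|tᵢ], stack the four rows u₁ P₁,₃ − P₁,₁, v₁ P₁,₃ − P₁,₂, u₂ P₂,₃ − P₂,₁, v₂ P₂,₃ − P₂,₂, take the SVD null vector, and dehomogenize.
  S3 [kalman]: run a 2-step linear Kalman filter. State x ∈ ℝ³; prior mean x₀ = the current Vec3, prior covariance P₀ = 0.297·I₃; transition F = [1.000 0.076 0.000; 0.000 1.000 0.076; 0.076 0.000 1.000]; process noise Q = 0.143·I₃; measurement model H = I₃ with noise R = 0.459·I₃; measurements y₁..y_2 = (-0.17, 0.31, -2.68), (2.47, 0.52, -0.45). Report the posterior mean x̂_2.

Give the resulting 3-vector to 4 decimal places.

result = (0.7013, 0.5788, -1.2249)

after S1 (invert_se3): R=[0.8571 0.2627 0.4432; 0.1632 0.6774 -0.7173; -0.4886 0.6871 0.5377], t=(-1.1617, -0.5740, 1.6795)
after S2 (triangulate): (-1.4480, 1.0414, -1.0049)
after S3 (kf_track): (0.7013, 0.5788, -1.2249)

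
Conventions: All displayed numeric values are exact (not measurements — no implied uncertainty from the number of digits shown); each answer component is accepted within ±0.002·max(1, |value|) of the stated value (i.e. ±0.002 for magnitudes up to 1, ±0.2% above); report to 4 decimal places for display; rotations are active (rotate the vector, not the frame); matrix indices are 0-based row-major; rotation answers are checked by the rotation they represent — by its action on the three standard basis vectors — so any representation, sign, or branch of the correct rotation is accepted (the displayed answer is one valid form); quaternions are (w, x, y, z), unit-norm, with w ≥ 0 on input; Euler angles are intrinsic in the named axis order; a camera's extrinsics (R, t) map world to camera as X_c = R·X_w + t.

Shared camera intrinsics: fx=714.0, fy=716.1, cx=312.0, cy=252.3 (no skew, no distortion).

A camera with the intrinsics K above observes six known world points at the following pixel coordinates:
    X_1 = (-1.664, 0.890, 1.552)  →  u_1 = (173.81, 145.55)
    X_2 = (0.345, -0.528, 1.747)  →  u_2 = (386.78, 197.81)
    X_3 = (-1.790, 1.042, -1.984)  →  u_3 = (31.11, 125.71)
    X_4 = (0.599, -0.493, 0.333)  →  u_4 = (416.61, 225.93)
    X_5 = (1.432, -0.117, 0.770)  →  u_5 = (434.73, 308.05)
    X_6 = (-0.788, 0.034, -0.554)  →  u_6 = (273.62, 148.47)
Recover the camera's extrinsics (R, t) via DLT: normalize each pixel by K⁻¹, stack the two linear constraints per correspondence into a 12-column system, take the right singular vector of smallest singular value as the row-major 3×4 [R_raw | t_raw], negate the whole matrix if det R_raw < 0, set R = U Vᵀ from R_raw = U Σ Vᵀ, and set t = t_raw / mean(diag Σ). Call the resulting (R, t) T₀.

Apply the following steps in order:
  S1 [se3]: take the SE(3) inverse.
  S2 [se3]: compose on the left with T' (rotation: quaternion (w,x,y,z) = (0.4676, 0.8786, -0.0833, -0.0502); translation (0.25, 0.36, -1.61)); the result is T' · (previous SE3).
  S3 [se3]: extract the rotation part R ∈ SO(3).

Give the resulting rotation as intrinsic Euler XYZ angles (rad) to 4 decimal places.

source (pnp_recover): camera pose = R=[0.6567 -0.7542 0.0010; 0.7495 0.6525 -0.1119; 0.0837 0.0742 0.9937], t=(0.2299, -0.3400, 6.4494)
after S1 (invert_se3): R=[0.6567 0.7495 0.0837; -0.7542 0.6525 0.0742; 0.0010 -0.1119 0.9937], t=(-0.4361, -0.0836, -6.4472)
after S2 (compose_se3): R=[0.7191 0.6890 -0.0903; 0.2861 -0.4120 -0.8651; -0.6333 0.5962 -0.4934], t=(0.9014, 5.7334, 1.9206)
after S3 (rot_of_se3): [0.7191 0.6890 -0.0903; 0.2861 -0.4120 -0.8651; -0.6333 0.5962 -0.4934]

rotation (euler_xyz) = (2.0892, -0.0904, -0.7641)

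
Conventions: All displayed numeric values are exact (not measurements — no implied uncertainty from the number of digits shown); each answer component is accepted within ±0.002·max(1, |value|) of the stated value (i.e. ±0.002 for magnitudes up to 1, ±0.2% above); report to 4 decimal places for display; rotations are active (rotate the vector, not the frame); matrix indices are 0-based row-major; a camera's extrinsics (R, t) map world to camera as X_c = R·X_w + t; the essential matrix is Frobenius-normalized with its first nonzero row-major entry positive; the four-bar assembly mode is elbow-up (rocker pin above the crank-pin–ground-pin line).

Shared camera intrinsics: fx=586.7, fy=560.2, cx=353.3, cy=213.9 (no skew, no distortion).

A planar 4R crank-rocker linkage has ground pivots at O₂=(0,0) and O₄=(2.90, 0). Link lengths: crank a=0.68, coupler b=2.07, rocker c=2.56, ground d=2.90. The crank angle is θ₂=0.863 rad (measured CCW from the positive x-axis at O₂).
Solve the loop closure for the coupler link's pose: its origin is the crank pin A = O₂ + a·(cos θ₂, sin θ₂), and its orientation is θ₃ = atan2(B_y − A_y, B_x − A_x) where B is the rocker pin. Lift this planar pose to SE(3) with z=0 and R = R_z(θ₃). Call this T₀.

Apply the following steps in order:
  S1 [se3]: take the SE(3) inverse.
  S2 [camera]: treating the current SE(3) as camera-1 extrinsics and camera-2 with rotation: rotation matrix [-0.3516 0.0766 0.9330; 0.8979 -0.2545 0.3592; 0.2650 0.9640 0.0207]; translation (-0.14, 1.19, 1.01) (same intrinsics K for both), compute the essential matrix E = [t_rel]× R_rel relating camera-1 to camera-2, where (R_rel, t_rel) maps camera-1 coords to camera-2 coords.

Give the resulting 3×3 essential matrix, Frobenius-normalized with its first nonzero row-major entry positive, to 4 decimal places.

source (fourbar_fk): coupler pose = R=[0.5697 -0.8218 0.0000; 0.8218 0.5697 0.0000; 0.0000 0.0000 1.0000], t=(0.4421, 0.5167, 0.0000)
after S1 (invert_se3): R=[0.5697 0.8218 0.0000; -0.8218 0.5697 -0.0000; 0.0000 0.0000 1.0000], t=(-0.6765, 0.0690, 0.0000)
after S2 (essential): [0.2837 0.6172 -0.1782; 0.0058 0.2013 0.4898; 0.0394 -0.0831 -0.4667]

matrix = [0.2837 0.6172 -0.1782; 0.0058 0.2013 0.4898; 0.0394 -0.0831 -0.4667]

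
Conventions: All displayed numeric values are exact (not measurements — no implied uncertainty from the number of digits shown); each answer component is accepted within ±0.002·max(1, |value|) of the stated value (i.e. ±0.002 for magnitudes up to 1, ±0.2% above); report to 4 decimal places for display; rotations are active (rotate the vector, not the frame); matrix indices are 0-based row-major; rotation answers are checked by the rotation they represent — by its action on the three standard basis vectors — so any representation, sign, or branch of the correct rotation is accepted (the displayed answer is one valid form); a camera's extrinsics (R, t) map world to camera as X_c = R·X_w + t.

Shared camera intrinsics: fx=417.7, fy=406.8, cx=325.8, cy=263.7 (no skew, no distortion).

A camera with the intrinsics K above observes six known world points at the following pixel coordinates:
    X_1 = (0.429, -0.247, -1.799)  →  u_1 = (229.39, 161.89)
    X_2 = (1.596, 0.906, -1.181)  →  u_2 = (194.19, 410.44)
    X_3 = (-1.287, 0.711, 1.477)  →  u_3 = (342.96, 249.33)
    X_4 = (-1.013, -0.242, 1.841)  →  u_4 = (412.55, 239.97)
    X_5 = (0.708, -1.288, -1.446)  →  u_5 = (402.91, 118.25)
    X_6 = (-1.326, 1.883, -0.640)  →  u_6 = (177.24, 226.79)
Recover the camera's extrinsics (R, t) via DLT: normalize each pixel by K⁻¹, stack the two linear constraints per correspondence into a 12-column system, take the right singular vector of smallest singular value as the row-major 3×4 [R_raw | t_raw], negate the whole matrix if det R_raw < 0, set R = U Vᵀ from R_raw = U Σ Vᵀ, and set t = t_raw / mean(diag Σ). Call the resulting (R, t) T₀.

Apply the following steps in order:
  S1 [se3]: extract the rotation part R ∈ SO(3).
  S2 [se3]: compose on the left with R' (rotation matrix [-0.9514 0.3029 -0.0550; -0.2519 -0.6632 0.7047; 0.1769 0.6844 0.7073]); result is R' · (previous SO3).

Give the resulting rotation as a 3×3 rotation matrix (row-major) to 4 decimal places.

rotation (matrix) = ((0.0736, 0.8664, -0.4939), (-0.9888, 0.1277, 0.0767), (0.1295, 0.4827, 0.8662))

source (pnp_recover): camera pose = R=[0.2020 -0.7711 0.6038; 0.7668 0.5081 0.3923; -0.6093 0.3837 0.6939], t=(0.1800, -0.1800, 4.3299)
after S1 (rot_of_se3): [0.2020 -0.7711 0.6038; 0.7668 0.5081 0.3923; -0.6093 0.3837 0.6939]
after S2 (compose_so3): [0.0736 0.8664 -0.4939; -0.9888 0.1277 0.0767; 0.1295 0.4827 0.8662]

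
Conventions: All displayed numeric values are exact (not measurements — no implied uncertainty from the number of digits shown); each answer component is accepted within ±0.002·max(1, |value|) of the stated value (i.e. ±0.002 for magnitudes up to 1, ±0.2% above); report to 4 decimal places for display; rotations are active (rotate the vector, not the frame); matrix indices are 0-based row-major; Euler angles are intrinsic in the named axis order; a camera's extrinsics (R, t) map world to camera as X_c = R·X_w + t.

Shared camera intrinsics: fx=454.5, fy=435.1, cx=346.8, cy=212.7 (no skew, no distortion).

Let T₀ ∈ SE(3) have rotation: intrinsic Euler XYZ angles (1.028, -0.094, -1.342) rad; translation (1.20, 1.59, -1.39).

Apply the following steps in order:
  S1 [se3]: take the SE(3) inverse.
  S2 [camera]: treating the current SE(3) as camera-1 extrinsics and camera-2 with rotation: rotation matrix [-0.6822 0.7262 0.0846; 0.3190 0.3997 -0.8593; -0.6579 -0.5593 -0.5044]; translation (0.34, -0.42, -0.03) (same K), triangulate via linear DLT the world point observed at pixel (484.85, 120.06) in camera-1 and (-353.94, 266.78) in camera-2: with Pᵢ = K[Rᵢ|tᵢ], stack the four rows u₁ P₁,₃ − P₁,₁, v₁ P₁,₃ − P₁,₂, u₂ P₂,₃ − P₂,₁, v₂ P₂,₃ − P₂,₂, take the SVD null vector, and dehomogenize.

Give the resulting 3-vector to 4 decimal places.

after S1 (invert_se3): R=[0.2258 -0.5213 -0.8230; 0.9696 0.0389 0.2414; -0.0939 -0.8525 0.5143], t=(-0.5860, -0.8898, 2.1829)
after S2 (triangulate): (0.5999, -1.0491, -0.8387)

result = (0.5999, -1.0491, -0.8387)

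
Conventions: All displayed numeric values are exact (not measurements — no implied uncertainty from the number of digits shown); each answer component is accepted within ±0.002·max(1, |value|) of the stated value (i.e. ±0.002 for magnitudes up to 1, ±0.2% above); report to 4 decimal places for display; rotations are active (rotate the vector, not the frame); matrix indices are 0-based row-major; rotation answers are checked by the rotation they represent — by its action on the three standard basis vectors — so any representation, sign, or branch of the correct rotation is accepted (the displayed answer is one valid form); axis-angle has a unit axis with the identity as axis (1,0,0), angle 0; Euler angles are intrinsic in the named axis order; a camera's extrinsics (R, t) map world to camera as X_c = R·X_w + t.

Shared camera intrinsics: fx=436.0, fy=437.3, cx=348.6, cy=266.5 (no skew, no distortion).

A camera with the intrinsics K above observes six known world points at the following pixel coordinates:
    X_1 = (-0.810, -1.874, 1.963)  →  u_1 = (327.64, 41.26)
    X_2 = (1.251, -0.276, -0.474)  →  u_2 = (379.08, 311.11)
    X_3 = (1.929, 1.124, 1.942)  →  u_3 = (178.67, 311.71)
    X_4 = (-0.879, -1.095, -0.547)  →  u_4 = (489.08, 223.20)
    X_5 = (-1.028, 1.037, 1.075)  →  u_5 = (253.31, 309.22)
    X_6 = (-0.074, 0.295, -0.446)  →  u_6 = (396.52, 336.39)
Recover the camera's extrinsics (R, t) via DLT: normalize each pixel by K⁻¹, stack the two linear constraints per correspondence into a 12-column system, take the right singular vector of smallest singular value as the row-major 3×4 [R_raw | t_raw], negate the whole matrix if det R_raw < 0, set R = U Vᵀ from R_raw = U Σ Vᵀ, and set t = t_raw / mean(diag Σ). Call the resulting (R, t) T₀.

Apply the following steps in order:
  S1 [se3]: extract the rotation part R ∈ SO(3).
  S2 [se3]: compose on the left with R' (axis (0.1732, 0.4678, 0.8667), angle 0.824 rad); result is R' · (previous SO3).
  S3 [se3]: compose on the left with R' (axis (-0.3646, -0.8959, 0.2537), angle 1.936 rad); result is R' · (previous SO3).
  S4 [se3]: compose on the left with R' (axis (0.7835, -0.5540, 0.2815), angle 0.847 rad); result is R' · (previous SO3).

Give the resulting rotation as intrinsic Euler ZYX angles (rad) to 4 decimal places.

rotation (euler_zyx) = (2.9892, 0.6762, -1.9142)

source (pnp_recover): camera pose = R=[-0.2938 -0.4693 -0.8327; 0.2318 0.8102 -0.5384; 0.9273 -0.3513 -0.1293], t=(0.2900, 0.3300, 5.0702)
after S1 (rot_of_se3): [-0.2938 -0.4693 -0.8327; 0.2318 0.8102 -0.5384; 0.9273 -0.3513 -0.1293]
after S2 (compose_so3): [0.0191 -0.9551 -0.2958; -0.0181 0.2955 -0.9552; 0.9997 0.0236 -0.0116]
after S3 (compose_so3): [-0.9692 0.2070 -0.1337; 0.0319 -0.4326 -0.9010; -0.2443 -0.8775 0.4127]
after S4 (compose_so3): [-0.7709 0.6335 0.0654; 0.1184 0.2434 -0.9627; -0.6258 -0.7344 -0.2626]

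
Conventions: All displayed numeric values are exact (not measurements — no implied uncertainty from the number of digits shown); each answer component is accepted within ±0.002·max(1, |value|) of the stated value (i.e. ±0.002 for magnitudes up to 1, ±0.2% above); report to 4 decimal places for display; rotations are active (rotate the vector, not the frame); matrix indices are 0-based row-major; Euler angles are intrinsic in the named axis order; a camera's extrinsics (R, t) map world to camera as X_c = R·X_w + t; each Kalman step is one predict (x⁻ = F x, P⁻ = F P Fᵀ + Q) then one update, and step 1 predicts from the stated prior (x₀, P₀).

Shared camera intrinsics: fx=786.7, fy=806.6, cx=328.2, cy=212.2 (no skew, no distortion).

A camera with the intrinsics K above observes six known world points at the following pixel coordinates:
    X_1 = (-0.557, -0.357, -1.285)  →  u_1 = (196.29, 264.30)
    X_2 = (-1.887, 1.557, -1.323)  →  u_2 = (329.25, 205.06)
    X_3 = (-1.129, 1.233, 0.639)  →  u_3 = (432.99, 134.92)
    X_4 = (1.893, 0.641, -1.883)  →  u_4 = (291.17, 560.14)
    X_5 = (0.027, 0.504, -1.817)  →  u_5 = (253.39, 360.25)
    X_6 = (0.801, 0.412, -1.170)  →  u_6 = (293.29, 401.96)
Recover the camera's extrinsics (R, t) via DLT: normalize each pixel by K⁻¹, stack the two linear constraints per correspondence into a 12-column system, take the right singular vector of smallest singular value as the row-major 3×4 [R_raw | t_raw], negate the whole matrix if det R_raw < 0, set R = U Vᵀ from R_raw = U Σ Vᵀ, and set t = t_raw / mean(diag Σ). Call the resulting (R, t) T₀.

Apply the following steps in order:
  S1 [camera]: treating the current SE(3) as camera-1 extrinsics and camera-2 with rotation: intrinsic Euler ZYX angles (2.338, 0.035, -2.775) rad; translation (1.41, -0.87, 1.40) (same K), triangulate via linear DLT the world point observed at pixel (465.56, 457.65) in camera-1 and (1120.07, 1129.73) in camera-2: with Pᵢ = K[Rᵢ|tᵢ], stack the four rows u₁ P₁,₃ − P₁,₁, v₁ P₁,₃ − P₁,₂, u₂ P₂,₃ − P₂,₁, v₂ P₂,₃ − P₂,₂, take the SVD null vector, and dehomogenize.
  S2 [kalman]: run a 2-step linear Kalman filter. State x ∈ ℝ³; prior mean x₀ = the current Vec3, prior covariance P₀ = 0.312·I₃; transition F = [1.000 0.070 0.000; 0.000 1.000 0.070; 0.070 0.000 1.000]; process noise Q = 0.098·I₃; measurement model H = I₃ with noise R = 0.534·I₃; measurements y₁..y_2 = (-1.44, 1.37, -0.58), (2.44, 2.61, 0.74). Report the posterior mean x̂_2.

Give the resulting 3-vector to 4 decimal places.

result = (1.2683, 1.7666, 0.2007)

source (pnp_recover): camera pose = R=[0.1895 0.8021 0.5663; 0.7748 0.2321 -0.5881; -0.6031 0.5502 -0.5775], t=(-0.1299, 0.2400, 6.5694)
after S1 (triangulate): (1.7366, 1.1328, -0.0524)
after S2 (kf_track): (1.2683, 1.7666, 0.2007)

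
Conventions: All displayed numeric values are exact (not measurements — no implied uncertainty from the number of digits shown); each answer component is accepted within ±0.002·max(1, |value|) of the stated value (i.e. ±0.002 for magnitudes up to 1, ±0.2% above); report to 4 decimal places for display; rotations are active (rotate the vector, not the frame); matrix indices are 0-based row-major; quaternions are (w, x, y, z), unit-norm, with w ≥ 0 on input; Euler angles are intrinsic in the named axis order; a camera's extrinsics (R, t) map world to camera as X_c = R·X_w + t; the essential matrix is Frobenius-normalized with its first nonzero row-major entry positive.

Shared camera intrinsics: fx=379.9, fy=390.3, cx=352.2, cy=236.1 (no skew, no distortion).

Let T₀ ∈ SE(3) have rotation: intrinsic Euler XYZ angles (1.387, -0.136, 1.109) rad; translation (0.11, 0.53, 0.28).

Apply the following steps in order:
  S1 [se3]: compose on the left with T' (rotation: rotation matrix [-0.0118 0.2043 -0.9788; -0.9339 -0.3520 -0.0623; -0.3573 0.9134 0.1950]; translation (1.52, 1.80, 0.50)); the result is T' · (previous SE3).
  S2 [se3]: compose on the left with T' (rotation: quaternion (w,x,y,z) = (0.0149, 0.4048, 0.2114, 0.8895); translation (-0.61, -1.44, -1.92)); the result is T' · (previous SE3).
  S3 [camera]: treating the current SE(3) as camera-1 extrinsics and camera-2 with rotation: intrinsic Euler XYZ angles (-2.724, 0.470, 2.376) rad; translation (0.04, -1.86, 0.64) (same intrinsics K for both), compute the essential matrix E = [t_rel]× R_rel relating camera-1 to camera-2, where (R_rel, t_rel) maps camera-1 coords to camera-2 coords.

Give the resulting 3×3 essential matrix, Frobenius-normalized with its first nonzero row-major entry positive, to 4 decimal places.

matrix = [0.0239 -0.0833 -0.6779; -0.2487 0.0236 0.1602; -0.6614 0.0002 -0.0862]

after S1 (compose_se3): R=[-0.8562 -0.3556 -0.3747; -0.5045 0.7318 0.4582; 0.1112 0.5814 -0.8060], t=(1.3529, 1.4933, 0.9994)
after S2 (compose_se3): R=[0.5831 0.7671 -0.2675; 0.3304 -0.5247 -0.7845; -0.7422 0.3691 -0.5594], t=(-0.5769, -2.1679, 0.2079)
after S3 (essential): [0.0239 -0.0833 -0.6779; -0.2487 0.0236 0.1602; -0.6614 0.0002 -0.0862]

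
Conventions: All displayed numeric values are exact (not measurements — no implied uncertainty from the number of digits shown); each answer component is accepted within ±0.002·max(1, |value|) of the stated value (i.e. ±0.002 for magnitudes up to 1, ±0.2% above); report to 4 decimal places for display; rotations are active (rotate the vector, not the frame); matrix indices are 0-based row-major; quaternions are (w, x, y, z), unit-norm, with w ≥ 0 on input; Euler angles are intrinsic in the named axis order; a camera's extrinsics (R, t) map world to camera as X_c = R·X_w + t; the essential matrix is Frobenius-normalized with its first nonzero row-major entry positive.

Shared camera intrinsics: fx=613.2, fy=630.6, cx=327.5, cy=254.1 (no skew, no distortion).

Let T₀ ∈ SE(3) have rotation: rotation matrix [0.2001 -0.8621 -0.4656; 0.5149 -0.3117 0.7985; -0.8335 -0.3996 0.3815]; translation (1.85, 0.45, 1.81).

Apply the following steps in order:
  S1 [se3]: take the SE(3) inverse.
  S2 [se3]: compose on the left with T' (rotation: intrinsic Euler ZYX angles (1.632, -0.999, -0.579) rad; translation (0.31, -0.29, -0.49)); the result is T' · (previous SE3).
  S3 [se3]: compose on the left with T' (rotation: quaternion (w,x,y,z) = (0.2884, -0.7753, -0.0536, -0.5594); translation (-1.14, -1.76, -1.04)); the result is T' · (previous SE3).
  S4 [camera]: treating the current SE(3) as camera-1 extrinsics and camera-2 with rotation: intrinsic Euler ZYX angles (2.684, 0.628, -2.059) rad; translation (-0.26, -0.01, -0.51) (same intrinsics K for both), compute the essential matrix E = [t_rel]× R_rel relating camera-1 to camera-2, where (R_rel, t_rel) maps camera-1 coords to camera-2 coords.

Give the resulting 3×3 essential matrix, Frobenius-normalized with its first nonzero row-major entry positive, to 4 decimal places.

matrix = [0.6422 -0.2159 -0.1714; -0.0605 -0.5253 0.4667; -0.0946 0.0718 -0.0078]

after S1 (invert_se3): R=[0.2001 0.5149 -0.8335; -0.8621 -0.3117 -0.3996; -0.4656 0.7985 0.3815], t=(0.9067, 2.4583, -0.1886)
after S2 (compose_se3): R=[0.9721 -0.1496 0.1807; 0.0990 -0.4368 -0.8941; 0.2127 0.8870 -0.4098], t=(-1.7481, 1.3417, -0.5408)
after S3 (compose_se3): R=[0.5762 0.5096 -0.6390; -0.2069 0.8473 0.4891; 0.7907 -0.1496 0.5937], t=(-1.6921, -2.7264, -3.0174)
after S4 (essential): [0.6422 -0.2159 -0.1714; -0.0605 -0.5253 0.4667; -0.0946 0.0718 -0.0078]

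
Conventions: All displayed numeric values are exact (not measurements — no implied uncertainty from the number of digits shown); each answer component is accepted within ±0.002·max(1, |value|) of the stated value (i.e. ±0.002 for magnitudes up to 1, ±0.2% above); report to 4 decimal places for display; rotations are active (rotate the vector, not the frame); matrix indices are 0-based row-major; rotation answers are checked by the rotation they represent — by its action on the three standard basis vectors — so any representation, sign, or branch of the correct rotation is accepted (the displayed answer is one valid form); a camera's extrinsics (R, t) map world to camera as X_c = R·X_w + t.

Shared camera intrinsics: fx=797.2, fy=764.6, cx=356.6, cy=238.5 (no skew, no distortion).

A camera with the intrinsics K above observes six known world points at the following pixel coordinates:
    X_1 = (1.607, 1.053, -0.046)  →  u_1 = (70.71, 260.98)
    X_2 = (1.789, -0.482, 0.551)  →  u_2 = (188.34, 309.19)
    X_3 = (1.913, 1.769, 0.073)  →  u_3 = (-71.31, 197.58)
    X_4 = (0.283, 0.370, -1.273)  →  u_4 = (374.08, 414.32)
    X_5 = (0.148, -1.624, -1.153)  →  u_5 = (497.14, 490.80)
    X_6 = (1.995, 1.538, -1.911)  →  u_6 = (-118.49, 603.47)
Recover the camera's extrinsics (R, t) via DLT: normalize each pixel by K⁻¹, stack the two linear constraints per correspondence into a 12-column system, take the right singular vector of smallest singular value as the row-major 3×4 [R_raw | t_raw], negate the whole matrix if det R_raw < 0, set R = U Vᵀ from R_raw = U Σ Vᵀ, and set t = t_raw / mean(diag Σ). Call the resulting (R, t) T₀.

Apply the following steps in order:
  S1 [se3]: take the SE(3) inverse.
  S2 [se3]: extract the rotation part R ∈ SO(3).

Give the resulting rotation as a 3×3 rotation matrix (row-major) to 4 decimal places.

source (pnp_recover): camera pose = R=[-0.9004 -0.3932 -0.1862; 0.3866 -0.5267 -0.7571; 0.1997 -0.7536 0.6262], t=(0.2497, 0.0301, 4.9701)
after S1 (invert_se3): R=[-0.9004 0.3866 0.1997; -0.3932 -0.5267 -0.7536; -0.1862 -0.7571 0.6262], t=(-0.7791, 3.8597, -3.0431)
after S2 (rot_of_se3): [-0.9004 0.3866 0.1997; -0.3932 -0.5267 -0.7536; -0.1862 -0.7571 0.6262]

rotation (matrix) = ((-0.9004, 0.3866, 0.1997), (-0.3932, -0.5267, -0.7536), (-0.1862, -0.7571, 0.6262))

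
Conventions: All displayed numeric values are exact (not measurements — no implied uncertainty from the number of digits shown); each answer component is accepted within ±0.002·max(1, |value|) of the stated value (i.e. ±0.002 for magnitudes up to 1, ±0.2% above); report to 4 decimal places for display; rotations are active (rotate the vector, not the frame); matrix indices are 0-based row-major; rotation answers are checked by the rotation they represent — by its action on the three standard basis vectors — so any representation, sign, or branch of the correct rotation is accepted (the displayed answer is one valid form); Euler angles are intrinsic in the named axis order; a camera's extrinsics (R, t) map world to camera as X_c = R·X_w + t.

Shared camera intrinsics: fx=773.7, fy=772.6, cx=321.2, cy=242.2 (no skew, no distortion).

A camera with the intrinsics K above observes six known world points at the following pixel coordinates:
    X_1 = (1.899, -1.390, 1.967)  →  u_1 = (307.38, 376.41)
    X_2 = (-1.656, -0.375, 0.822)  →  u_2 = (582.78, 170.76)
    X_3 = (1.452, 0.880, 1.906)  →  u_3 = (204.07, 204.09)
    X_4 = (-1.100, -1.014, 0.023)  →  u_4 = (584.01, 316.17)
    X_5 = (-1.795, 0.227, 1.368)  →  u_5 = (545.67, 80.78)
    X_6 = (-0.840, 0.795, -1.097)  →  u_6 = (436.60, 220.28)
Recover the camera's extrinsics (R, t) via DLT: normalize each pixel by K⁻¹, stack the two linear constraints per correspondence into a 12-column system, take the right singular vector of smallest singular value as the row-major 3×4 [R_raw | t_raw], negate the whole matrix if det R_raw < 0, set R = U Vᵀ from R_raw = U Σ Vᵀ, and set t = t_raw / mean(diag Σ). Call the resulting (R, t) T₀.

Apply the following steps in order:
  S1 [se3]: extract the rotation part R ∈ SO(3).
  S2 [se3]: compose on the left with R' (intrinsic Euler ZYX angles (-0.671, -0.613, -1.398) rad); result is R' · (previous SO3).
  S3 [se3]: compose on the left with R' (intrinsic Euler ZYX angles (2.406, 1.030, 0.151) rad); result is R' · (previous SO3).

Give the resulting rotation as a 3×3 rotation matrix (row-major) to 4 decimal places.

rotation (matrix) = ((0.0524, 0.1346, -0.9895), (-0.9457, -0.3117, -0.0924), (-0.3209, 0.9406, 0.1109))

source (pnp_recover): camera pose = R=[-0.8039 -0.5934 0.0405; 0.5137 -0.7269 -0.4557; 0.2998 -0.3455 0.8892], t=(0.4700, 0.3900, 5.7205)
after S1 (rot_of_se3): [-0.8039 -0.5934 0.0405; 0.5137 -0.7269 -0.4557; 0.2998 -0.3455 0.8892]
after S2 (compose_so3): [-0.0716 -0.9654 0.2507; 0.5467 0.1722 0.8194; -0.8342 0.1957 0.5155]
after S3 (compose_so3): [0.0524 0.1346 -0.9895; -0.9457 -0.3117 -0.0924; -0.3209 0.9406 0.1109]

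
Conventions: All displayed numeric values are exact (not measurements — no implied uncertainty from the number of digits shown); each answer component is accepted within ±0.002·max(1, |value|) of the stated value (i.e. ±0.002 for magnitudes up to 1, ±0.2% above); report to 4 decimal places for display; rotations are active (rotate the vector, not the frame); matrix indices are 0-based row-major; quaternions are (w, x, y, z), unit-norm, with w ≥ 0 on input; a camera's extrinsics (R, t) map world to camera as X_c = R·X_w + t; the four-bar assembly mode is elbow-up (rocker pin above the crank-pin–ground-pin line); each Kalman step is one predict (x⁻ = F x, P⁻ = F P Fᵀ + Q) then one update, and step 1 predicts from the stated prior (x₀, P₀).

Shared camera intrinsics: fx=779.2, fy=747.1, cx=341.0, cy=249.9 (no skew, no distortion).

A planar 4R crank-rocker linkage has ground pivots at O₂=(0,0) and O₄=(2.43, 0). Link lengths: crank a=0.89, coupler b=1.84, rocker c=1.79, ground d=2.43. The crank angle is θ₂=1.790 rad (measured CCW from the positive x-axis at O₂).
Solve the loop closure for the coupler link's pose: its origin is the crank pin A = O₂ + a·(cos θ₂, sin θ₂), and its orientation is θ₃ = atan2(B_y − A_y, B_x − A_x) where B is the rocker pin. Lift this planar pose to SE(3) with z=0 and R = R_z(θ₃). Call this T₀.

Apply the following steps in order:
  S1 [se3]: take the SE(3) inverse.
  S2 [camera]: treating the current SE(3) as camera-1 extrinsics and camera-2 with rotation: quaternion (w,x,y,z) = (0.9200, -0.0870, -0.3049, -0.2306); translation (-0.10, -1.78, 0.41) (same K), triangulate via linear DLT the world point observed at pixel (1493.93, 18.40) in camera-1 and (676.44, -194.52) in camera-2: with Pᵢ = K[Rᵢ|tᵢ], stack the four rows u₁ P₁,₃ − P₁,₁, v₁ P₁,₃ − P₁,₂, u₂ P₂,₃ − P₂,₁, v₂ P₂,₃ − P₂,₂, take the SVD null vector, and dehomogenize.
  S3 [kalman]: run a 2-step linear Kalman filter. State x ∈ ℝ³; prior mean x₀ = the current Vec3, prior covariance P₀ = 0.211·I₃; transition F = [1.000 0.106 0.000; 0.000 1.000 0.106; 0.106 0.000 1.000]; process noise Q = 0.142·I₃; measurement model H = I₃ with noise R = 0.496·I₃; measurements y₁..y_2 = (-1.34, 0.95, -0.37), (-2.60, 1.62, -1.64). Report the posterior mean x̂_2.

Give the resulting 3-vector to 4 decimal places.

result = (-1.0012, 1.1901, -0.5226)

source (fourbar_fk): coupler pose = R=[0.9309 -0.3654 0.0000; 0.3654 0.9309 0.0000; 0.0000 0.0000 1.0000], t=(-0.1935, 0.8687, 0.0000)
after S1 (invert_se3): R=[0.9309 0.3654 0.0000; -0.3654 0.9309 0.0000; 0.0000 0.0000 1.0000], t=(-0.1372, -0.8794, 0.0000)
after S2 (triangulate): (1.0004, 1.0707, 0.8010)
after S3 (kf_track): (-1.0012, 1.1901, -0.5226)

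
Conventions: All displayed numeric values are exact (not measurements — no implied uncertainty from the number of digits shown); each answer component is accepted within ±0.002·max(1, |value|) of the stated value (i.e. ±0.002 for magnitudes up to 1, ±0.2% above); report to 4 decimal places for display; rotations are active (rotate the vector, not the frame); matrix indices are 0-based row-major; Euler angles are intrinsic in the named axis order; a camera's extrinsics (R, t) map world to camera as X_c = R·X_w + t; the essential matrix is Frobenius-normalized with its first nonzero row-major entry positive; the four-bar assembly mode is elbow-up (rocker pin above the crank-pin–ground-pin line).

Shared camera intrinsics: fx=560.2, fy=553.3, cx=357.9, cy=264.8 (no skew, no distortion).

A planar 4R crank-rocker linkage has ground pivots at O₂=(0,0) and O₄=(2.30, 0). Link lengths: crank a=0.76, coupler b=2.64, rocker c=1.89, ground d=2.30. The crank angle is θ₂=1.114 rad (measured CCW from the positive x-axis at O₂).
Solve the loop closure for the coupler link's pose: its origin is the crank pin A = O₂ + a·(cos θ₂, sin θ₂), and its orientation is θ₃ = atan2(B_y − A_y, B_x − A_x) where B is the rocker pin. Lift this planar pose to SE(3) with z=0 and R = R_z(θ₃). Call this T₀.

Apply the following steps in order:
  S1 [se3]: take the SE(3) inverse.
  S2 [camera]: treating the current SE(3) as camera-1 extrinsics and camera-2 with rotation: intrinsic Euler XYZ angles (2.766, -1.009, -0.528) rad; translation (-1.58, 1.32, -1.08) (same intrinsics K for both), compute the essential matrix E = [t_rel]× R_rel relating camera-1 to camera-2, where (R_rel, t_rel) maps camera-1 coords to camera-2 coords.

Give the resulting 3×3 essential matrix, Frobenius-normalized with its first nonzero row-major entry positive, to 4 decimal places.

source (fourbar_fk): coupler pose = R=[0.8975 -0.4409 0.0000; 0.4409 0.8975 0.0000; 0.0000 0.0000 1.0000], t=(0.3352, 0.6821, 0.0000)
after S1 (invert_se3): R=[0.8975 0.4409 0.0000; -0.4409 0.8975 0.0000; 0.0000 0.0000 1.0000], t=(-0.6016, -0.4644, 0.0000)
after S2 (essential): [0.3282 0.3929 0.2237; 0.6157 -0.1154 -0.2057; 0.0303 -0.4021 -0.3009]

matrix = [0.3282 0.3929 0.2237; 0.6157 -0.1154 -0.2057; 0.0303 -0.4021 -0.3009]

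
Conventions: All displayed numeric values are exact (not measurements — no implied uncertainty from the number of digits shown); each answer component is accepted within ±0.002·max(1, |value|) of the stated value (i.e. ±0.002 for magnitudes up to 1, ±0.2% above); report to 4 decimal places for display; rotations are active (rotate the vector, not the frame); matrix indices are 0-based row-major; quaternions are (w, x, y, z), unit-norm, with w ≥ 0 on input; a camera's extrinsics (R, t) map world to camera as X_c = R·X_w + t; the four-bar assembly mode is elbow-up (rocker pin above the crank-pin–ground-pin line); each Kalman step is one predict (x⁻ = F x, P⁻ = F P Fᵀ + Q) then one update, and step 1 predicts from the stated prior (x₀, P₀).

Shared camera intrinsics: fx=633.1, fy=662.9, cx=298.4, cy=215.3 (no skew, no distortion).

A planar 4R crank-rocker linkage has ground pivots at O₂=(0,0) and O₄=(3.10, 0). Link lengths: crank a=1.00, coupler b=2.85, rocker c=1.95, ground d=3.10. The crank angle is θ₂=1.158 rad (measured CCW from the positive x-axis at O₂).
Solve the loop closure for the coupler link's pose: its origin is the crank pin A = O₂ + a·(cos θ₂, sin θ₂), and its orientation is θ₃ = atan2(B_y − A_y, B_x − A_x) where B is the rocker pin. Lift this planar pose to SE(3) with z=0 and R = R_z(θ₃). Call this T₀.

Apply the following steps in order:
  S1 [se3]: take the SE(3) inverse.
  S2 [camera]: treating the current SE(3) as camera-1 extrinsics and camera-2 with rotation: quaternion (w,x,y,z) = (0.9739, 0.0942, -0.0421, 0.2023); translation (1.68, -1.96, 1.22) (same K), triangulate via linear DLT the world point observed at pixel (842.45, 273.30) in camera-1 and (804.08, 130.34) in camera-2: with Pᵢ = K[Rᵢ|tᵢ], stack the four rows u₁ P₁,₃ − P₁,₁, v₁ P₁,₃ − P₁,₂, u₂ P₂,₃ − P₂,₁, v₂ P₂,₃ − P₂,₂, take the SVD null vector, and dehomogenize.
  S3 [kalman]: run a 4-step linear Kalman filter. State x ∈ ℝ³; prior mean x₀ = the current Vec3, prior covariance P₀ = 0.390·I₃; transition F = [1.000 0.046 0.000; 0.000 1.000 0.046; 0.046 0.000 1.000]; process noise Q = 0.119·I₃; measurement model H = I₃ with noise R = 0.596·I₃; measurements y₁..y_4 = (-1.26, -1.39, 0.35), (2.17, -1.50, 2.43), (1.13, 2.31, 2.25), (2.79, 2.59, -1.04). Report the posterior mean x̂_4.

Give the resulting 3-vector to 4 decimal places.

source (fourbar_fk): coupler pose = R=[0.9319 -0.3626 0.0000; 0.3626 0.9319 0.0000; 0.0000 0.0000 1.0000], t=(0.4012, 0.9160, 0.0000)
after S1 (invert_se3): R=[0.9319 0.3626 0.0000; -0.3626 0.9319 0.0000; 0.0000 0.0000 1.0000], t=(-0.7060, -0.7082, 0.0000)
after S2 (triangulate): (1.4311, 1.4425, 1.3391)
after S3 (kf_track): (1.6998, 1.3882, 0.8617)

result = (1.6998, 1.3882, 0.8617)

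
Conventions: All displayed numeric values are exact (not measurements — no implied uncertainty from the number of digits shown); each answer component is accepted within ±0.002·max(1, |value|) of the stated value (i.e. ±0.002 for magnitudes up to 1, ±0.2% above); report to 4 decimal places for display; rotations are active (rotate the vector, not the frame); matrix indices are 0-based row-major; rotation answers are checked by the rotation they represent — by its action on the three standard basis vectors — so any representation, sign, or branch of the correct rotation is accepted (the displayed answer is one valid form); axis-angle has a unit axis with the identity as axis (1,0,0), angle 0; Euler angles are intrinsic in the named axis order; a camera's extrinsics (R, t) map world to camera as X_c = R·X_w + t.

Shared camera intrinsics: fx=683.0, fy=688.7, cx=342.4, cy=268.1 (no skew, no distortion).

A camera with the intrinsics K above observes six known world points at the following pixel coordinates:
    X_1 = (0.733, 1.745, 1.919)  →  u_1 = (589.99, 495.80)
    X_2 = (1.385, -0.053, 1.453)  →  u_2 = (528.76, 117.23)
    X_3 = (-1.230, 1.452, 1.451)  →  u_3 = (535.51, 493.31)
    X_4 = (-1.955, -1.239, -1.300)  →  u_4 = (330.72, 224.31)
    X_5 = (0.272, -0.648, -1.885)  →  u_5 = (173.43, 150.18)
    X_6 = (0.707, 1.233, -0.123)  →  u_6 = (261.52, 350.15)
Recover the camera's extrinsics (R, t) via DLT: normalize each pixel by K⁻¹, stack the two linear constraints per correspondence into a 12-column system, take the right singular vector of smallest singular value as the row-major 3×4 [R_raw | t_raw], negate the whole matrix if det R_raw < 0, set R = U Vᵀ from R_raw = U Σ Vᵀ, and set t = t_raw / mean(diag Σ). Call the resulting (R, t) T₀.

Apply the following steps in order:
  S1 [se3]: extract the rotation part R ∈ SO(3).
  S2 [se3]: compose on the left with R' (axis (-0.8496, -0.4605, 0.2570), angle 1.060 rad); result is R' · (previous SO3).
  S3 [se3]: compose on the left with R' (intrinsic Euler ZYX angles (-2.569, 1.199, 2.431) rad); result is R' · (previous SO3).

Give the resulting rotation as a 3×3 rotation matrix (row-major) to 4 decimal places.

rotation (matrix) = ((0.8136, -0.3700, -0.4486), (-0.4745, -0.8683, -0.1445), (-0.3360, 0.3304, -0.8820))

source (pnp_recover): camera pose = R=[-0.3228 -0.2427 0.9148; -0.4631 0.8835 0.0710; -0.8255 -0.4007 -0.3976], t=(0.1200, -0.2300, 5.4201)
after S1 (rot_of_se3): [-0.3228 -0.2427 0.9148; -0.4631 0.8835 0.0710; -0.8255 -0.4007 -0.3976]
after S2 (compose_so3): [0.1581 -0.0239 0.9871; -0.9754 0.1520 0.1599; -0.1538 -0.9881 0.0007]
after S3 (compose_so3): [0.8136 -0.3700 -0.4486; -0.4745 -0.8683 -0.1445; -0.3360 0.3304 -0.8820]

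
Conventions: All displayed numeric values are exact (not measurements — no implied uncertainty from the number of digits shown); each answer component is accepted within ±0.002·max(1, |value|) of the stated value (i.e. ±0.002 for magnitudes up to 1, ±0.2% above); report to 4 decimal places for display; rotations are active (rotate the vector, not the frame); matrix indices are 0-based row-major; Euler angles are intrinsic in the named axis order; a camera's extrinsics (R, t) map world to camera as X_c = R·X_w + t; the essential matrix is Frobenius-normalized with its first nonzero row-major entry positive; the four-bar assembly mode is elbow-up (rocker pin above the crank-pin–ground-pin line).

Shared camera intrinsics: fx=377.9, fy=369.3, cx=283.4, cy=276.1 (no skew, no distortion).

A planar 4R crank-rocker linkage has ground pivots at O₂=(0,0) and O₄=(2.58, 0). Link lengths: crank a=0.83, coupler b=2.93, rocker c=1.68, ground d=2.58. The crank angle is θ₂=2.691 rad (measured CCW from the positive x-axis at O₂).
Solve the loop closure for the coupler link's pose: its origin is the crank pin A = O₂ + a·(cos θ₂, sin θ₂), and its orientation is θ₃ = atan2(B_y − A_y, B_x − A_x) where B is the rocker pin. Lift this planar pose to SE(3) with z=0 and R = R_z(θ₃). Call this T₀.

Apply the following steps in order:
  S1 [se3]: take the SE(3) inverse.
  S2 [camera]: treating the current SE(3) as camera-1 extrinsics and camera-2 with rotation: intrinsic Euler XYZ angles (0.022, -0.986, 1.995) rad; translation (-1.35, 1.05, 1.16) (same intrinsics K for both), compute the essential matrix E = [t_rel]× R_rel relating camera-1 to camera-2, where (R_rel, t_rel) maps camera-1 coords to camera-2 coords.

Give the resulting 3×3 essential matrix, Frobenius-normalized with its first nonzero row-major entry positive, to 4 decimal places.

matrix = [0.3567 -0.2772 -0.0539; 0.5124 0.4736 0.0735; 0.3318 -0.4293 -0.0798]

source (fourbar_fk): coupler pose = R=[0.9141 -0.4055 0.0000; 0.4055 0.9141 0.0000; 0.0000 0.0000 1.0000], t=(-0.7472, 0.3615, 0.0000)
after S1 (invert_se3): R=[0.9141 0.4055 0.0000; -0.4055 0.9141 0.0000; 0.0000 0.0000 1.0000], t=(0.5364, -0.6334, 0.0000)
after S2 (essential): [0.3567 -0.2772 -0.0539; 0.5124 0.4736 0.0735; 0.3318 -0.4293 -0.0798]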